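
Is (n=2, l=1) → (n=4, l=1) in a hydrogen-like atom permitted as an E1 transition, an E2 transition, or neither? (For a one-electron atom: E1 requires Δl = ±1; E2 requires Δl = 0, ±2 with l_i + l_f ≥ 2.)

E2

Δl = 1 − 1 = +0; l_i + l_f = 2.
E1 (Δl = ±1): not satisfied.
E2 (Δl = 0,±2, l_i+l_f ≥ 2): satisfied.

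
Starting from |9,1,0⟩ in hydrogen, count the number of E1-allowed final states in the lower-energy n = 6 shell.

E1 requires Δl = ±1, so l_f ∈ {0, 2}; with 0 ≤ l_f ≤ n_f−1 = 5, the allowed l_f values are {0, 2}.
For l_f = 0: m_f ∈ {m_i−1, m_i, m_i+1} ∩ [−0, 0] = {0} → 1 state.
For l_f = 2: m_f ∈ {m_i−1, m_i, m_i+1} ∩ [−2, 2] = {-1, 0, 1} → 3 states.
Total: 4.

4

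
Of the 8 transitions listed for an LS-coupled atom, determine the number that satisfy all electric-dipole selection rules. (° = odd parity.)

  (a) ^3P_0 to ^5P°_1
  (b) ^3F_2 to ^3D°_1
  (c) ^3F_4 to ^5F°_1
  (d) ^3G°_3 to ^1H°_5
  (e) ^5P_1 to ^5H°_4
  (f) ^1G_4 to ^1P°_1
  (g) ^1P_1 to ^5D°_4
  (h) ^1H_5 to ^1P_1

(a) forbidden (ΔS fails)
(b) allowed
(c) forbidden (ΔS, ΔJ fail)
(d) forbidden (parity, ΔS, ΔJ fail)
(e) forbidden (ΔL, ΔJ fail)
(f) forbidden (ΔL, ΔJ fail)
(g) forbidden (ΔS, ΔJ fail)
(h) forbidden (parity, ΔL, ΔJ fail)
Total allowed: 1 of 8.

1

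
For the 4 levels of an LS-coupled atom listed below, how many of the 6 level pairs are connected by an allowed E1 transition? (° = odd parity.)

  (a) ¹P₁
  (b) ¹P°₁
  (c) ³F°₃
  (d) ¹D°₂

2

(a)–(b): allowed.
(a)–(c): forbidden (ΔS, ΔL, ΔJ).
(a)–(d): allowed.
(b)–(c): forbidden (parity, ΔS, ΔL, ΔJ).
(b)–(d): forbidden (parity).
(c)–(d): forbidden (parity, ΔS).
Allowed pairs: 2 of 6.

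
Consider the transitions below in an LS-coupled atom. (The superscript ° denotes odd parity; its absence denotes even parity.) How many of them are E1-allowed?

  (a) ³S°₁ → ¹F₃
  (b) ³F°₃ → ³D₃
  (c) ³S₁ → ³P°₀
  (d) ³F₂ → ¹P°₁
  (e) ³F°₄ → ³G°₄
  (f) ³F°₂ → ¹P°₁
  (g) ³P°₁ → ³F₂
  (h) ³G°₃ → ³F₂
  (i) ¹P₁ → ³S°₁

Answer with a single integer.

(a) forbidden (ΔS, ΔL, ΔJ fail)
(b) allowed
(c) allowed
(d) forbidden (ΔS, ΔL fail)
(e) forbidden (parity fails)
(f) forbidden (parity, ΔS, ΔL fail)
(g) forbidden (ΔL fails)
(h) allowed
(i) forbidden (ΔS fails)
Total allowed: 3 of 9.

3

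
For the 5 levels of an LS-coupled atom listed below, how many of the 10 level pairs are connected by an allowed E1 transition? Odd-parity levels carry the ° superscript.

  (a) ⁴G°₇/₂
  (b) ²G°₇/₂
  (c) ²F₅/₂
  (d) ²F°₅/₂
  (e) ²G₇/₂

(a)–(b): forbidden (parity, ΔS).
(a)–(c): forbidden (ΔS).
(a)–(d): forbidden (parity, ΔS).
(a)–(e): forbidden (ΔS).
(b)–(c): allowed.
(b)–(d): forbidden (parity).
(b)–(e): allowed.
(c)–(d): allowed.
(c)–(e): forbidden (parity).
(d)–(e): allowed.
Allowed pairs: 4 of 10.

4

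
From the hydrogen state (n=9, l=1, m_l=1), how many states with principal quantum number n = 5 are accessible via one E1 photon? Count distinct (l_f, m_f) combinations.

4

E1 requires Δl = ±1, so l_f ∈ {0, 2}; with 0 ≤ l_f ≤ n_f−1 = 4, the allowed l_f values are {0, 2}.
For l_f = 0: m_f ∈ {m_i−1, m_i, m_i+1} ∩ [−0, 0] = {0} → 1 state.
For l_f = 2: m_f ∈ {m_i−1, m_i, m_i+1} ∩ [−2, 2] = {0, 1, 2} → 3 states.
Total: 4.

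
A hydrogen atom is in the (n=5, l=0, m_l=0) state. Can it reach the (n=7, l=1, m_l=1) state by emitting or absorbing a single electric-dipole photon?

allowed

Δl = 1 − 0 = +1; the E1 rule Δl = ±1 is ok.
m_l: 0 → 1 (Δm_l = +1). |Δm_l| ≤ 1 ok.
All E1 selection rules are satisfied.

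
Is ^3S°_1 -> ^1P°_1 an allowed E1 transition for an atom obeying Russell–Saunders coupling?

Parity must change: odd → odd — ✗.
ΔS = 0: S: 1 → 0 — ✗.
ΔL = 0, ±1 (not L=0↔0): L: 0 → 1, ΔL = +1 — ✓.
ΔJ = 0, ±1 (not J=0↔0): J: 1 → 1, ΔJ = +0 — ✓.
Rule(s) violated: parity, ΔS.

forbidden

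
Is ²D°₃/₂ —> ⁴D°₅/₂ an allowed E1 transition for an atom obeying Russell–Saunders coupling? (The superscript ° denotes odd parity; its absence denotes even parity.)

Parity must change: odd → odd — violated.
ΔS = 0: S: 1/2 → 3/2 — violated.
ΔL = 0, ±1 (not L=0↔0): L: 2 → 2, ΔL = +0 — satisfied.
ΔJ = 0, ±1 (not J=0↔0): J: 3/2 → 5/2, ΔJ = +1 — satisfied.
Rule(s) violated: parity, ΔS.

forbidden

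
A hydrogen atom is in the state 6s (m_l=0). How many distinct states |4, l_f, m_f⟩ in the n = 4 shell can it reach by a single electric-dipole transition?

E1 requires Δl = ±1, so l_f ∈ {-1, 1}; with 0 ≤ l_f ≤ n_f−1 = 3, the allowed l_f values are {1}.
For l_f = 1: m_f ∈ {m_i−1, m_i, m_i+1} ∩ [−1, 1] = {-1, 0, 1} → 3 states.
Total: 3.

3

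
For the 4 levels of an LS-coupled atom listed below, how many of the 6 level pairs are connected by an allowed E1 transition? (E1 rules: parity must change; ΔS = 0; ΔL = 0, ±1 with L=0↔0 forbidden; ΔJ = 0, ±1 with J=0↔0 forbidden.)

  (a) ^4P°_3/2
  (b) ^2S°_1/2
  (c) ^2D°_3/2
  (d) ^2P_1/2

(a)–(b): forbidden (parity, ΔS).
(a)–(c): forbidden (parity, ΔS).
(a)–(d): forbidden (ΔS).
(b)–(c): forbidden (parity, ΔL).
(b)–(d): allowed.
(c)–(d): allowed.
Allowed pairs: 2 of 6.

2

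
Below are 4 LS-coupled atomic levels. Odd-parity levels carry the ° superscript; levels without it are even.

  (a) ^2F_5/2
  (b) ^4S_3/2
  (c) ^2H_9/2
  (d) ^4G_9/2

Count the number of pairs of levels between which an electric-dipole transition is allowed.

0

(a)–(b): forbidden (parity, ΔS, ΔL).
(a)–(c): forbidden (parity, ΔL, ΔJ).
(a)–(d): forbidden (parity, ΔS, ΔJ).
(b)–(c): forbidden (parity, ΔS, ΔL, ΔJ).
(b)–(d): forbidden (parity, ΔL, ΔJ).
(c)–(d): forbidden (parity, ΔS).
Allowed pairs: 0 of 6.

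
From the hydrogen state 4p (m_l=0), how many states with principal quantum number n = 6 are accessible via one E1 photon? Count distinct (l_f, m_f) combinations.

4

E1 requires Δl = ±1, so l_f ∈ {0, 2}; with 0 ≤ l_f ≤ n_f−1 = 5, the allowed l_f values are {0, 2}.
For l_f = 0: m_f ∈ {m_i−1, m_i, m_i+1} ∩ [−0, 0] = {0} → 1 state.
For l_f = 2: m_f ∈ {m_i−1, m_i, m_i+1} ∩ [−2, 2] = {-1, 0, 1} → 3 states.
Total: 4.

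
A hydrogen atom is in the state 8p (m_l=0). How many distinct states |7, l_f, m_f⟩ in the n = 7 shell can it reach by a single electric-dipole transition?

E1 requires Δl = ±1, so l_f ∈ {0, 2}; with 0 ≤ l_f ≤ n_f−1 = 6, the allowed l_f values are {0, 2}.
For l_f = 0: m_f ∈ {m_i−1, m_i, m_i+1} ∩ [−0, 0] = {0} → 1 state.
For l_f = 2: m_f ∈ {m_i−1, m_i, m_i+1} ∩ [−2, 2] = {-1, 0, 1} → 3 states.
Total: 4.

4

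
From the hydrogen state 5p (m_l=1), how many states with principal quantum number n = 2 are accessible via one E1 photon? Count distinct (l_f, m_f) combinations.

E1 requires Δl = ±1, so l_f ∈ {0, 2}; with 0 ≤ l_f ≤ n_f−1 = 1, the allowed l_f values are {0}.
For l_f = 0: m_f ∈ {m_i−1, m_i, m_i+1} ∩ [−0, 0] = {0} → 1 state.
Total: 1.

1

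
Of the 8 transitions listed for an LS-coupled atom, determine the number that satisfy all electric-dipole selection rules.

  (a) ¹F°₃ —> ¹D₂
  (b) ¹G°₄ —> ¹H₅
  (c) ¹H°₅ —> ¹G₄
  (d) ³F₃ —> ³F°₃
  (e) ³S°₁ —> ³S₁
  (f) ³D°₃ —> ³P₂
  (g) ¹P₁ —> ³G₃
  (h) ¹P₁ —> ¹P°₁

(a) allowed
(b) allowed
(c) allowed
(d) allowed
(e) forbidden (ΔL fails)
(f) allowed
(g) forbidden (parity, ΔS, ΔL, ΔJ fail)
(h) allowed
Total allowed: 6 of 8.

6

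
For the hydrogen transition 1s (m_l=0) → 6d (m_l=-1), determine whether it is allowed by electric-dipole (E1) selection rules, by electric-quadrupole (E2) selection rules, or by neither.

Δl = 2 − 0 = +2; l_i + l_f = 2.
Δm_l = -1.
E1 (Δl = ±1, |Δm_l| ≤ 1): not satisfied.
E2 (Δl = 0,±2, l_i+l_f ≥ 2, |Δm_l| ≤ 2): satisfied.

E2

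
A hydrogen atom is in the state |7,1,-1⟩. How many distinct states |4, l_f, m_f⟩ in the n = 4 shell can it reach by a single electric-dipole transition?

4

E1 requires Δl = ±1, so l_f ∈ {0, 2}; with 0 ≤ l_f ≤ n_f−1 = 3, the allowed l_f values are {0, 2}.
For l_f = 0: m_f ∈ {m_i−1, m_i, m_i+1} ∩ [−0, 0] = {0} → 1 state.
For l_f = 2: m_f ∈ {m_i−1, m_i, m_i+1} ∩ [−2, 2] = {-2, -1, 0} → 3 states.
Total: 4.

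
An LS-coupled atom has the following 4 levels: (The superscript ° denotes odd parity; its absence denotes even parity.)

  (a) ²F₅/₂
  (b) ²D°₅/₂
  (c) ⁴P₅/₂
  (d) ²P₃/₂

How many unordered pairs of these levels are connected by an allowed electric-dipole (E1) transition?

2

(a)–(b): allowed.
(a)–(c): forbidden (parity, ΔS, ΔL).
(a)–(d): forbidden (parity, ΔL).
(b)–(c): forbidden (ΔS).
(b)–(d): allowed.
(c)–(d): forbidden (parity, ΔS).
Allowed pairs: 2 of 6.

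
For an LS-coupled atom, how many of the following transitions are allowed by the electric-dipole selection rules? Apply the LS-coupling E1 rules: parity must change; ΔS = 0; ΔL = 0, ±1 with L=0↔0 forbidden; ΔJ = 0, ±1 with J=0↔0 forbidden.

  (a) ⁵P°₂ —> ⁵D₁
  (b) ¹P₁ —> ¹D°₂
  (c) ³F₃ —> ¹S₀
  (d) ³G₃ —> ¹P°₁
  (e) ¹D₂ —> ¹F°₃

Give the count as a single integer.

(a) allowed
(b) allowed
(c) forbidden (parity, ΔS, ΔL, ΔJ fail)
(d) forbidden (ΔS, ΔL, ΔJ fail)
(e) allowed
Total allowed: 3 of 5.

3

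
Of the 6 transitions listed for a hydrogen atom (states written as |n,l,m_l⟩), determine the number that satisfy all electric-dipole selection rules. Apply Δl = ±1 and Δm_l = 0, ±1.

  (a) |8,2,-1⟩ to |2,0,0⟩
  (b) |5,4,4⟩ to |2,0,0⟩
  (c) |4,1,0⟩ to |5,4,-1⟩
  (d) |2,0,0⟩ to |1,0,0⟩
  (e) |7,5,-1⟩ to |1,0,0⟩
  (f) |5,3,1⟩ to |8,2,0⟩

1

(a) forbidden — Δl = -2 (E1 requires Δl = ±1)
(b) forbidden — Δl = -4 (E1 requires Δl = ±1); Δm_l = -4 (E1 requires Δm_l = 0, ±1)
(c) forbidden — Δl = +3 (E1 requires Δl = ±1)
(d) forbidden — Δl = +0 (E1 requires Δl = ±1)
(e) forbidden — Δl = -5 (E1 requires Δl = ±1)
(f) allowed
Total allowed: 1 of 6.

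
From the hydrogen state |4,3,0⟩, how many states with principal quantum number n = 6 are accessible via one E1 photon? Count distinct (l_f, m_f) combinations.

6

E1 requires Δl = ±1, so l_f ∈ {2, 4}; with 0 ≤ l_f ≤ n_f−1 = 5, the allowed l_f values are {2, 4}.
For l_f = 2: m_f ∈ {m_i−1, m_i, m_i+1} ∩ [−2, 2] = {-1, 0, 1} → 3 states.
For l_f = 4: m_f ∈ {m_i−1, m_i, m_i+1} ∩ [−4, 4] = {-1, 0, 1} → 3 states.
Total: 6.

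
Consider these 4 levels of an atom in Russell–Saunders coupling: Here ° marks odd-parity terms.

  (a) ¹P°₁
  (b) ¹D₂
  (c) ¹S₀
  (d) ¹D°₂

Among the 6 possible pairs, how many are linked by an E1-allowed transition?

(a)–(b): allowed.
(a)–(c): allowed.
(a)–(d): forbidden (parity).
(b)–(c): forbidden (parity, ΔL, ΔJ).
(b)–(d): allowed.
(c)–(d): forbidden (ΔL, ΔJ).
Allowed pairs: 3 of 6.

3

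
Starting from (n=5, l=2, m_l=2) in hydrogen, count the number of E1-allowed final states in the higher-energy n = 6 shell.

E1 requires Δl = ±1, so l_f ∈ {1, 3}; with 0 ≤ l_f ≤ n_f−1 = 5, the allowed l_f values are {1, 3}.
For l_f = 1: m_f ∈ {m_i−1, m_i, m_i+1} ∩ [−1, 1] = {1} → 1 state.
For l_f = 3: m_f ∈ {m_i−1, m_i, m_i+1} ∩ [−3, 3] = {1, 2, 3} → 3 states.
Total: 4.

4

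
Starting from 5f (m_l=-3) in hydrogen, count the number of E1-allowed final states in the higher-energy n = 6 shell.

4

E1 requires Δl = ±1, so l_f ∈ {2, 4}; with 0 ≤ l_f ≤ n_f−1 = 5, the allowed l_f values are {2, 4}.
For l_f = 2: m_f ∈ {m_i−1, m_i, m_i+1} ∩ [−2, 2] = {-2} → 1 state.
For l_f = 4: m_f ∈ {m_i−1, m_i, m_i+1} ∩ [−4, 4] = {-4, -3, -2} → 3 states.
Total: 4.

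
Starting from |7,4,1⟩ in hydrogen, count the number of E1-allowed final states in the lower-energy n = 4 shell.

E1 requires Δl = ±1, so l_f ∈ {3, 5}; with 0 ≤ l_f ≤ n_f−1 = 3, the allowed l_f values are {3}.
For l_f = 3: m_f ∈ {m_i−1, m_i, m_i+1} ∩ [−3, 3] = {0, 1, 2} → 3 states.
Total: 3.

3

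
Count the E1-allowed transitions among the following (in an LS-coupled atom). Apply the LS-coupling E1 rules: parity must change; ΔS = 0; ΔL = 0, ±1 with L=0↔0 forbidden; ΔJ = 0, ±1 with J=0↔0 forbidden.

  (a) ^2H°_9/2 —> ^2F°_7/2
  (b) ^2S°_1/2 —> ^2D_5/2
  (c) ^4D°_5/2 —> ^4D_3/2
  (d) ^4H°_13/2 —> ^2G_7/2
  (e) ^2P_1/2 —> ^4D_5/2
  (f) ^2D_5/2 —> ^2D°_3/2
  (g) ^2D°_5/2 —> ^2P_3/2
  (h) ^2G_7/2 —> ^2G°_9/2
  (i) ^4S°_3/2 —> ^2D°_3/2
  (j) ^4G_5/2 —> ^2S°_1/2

(a) forbidden (parity, ΔL fail)
(b) forbidden (ΔL, ΔJ fail)
(c) allowed
(d) forbidden (ΔS, ΔJ fail)
(e) forbidden (parity, ΔS, ΔJ fail)
(f) allowed
(g) allowed
(h) allowed
(i) forbidden (parity, ΔS, ΔL fail)
(j) forbidden (ΔS, ΔL, ΔJ fail)
Total allowed: 4 of 10.

4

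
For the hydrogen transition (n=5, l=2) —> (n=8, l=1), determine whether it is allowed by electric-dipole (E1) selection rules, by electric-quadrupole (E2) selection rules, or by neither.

Δl = 1 − 2 = -1; l_i + l_f = 3.
E1 (Δl = ±1): satisfied.
E2 (Δl = 0,±2, l_i+l_f ≥ 2): not satisfied.

E1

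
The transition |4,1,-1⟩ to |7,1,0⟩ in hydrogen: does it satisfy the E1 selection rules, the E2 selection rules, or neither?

E2

Δl = 1 − 1 = +0; l_i + l_f = 2.
Δm_l = +1.
E1 (Δl = ±1, |Δm_l| ≤ 1): not satisfied.
E2 (Δl = 0,±2, l_i+l_f ≥ 2, |Δm_l| ≤ 2): satisfied.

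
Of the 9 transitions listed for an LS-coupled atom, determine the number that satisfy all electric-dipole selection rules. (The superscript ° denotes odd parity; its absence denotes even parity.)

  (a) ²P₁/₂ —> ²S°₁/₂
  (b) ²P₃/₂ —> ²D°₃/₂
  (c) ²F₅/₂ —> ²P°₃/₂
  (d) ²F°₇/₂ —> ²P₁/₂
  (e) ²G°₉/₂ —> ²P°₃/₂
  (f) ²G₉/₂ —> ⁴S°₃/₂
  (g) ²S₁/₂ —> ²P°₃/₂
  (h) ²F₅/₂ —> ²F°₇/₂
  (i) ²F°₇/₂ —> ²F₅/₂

5

(a) allowed
(b) allowed
(c) forbidden (ΔL fails)
(d) forbidden (ΔL, ΔJ fail)
(e) forbidden (parity, ΔL, ΔJ fail)
(f) forbidden (ΔS, ΔL, ΔJ fail)
(g) allowed
(h) allowed
(i) allowed
Total allowed: 5 of 9.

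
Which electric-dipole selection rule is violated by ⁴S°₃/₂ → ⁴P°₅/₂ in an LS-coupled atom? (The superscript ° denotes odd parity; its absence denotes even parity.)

parity

Reading off the term symbols: S 3/2→3/2, L 0→1, J 3/2→5/2, parity odd→odd.
Parity must change: odd → odd — fails.
ΔJ = 0, ±1 (not J=0↔0): J: 3/2 → 5/2, ΔJ = +1 — passes.
ΔS = 0: S: 3/2 → 3/2 — passes.
ΔL = 0, ±1 (not L=0↔0): L: 0 → 1, ΔL = +1 — passes.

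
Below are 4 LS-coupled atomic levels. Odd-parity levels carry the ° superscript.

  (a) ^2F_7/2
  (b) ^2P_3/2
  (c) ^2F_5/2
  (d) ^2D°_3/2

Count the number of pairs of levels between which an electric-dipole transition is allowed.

2

(a)–(b): forbidden (parity, ΔL, ΔJ).
(a)–(c): forbidden (parity).
(a)–(d): forbidden (ΔJ).
(b)–(c): forbidden (parity, ΔL).
(b)–(d): allowed.
(c)–(d): allowed.
Allowed pairs: 2 of 6.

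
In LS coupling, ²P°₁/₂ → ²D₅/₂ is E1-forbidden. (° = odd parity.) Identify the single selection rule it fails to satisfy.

Initial level: S=1/2, L=1, J=1/2, parity odd. Final level: S=1/2, L=2, J=5/2, parity even.
Parity must change: odd → even — ok.
ΔS = 0: S: 1/2 → 1/2 — ok.
ΔL = 0, ±1 (not L=0↔0): L: 1 → 2, ΔL = +1 — ok.
ΔJ = 0, ±1 (not J=0↔0): J: 1/2 → 5/2, ΔJ = +2 — fails.

the ΔJ = 0, ±1 rule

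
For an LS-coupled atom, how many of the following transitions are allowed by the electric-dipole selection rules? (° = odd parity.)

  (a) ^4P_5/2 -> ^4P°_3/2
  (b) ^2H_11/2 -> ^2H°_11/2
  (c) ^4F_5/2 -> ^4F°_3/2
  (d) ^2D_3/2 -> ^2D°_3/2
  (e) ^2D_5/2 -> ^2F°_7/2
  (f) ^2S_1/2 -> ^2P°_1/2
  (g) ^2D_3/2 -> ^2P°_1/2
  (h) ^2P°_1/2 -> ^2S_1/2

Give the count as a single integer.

(a) allowed
(b) allowed
(c) allowed
(d) allowed
(e) allowed
(f) allowed
(g) allowed
(h) allowed
Total allowed: 8 of 8.

8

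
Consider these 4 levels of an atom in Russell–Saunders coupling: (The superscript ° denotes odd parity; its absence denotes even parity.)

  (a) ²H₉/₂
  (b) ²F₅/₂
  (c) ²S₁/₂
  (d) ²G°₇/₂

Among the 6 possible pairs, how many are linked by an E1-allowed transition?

2

(a)–(b): forbidden (parity, ΔL, ΔJ).
(a)–(c): forbidden (parity, ΔL, ΔJ).
(a)–(d): allowed.
(b)–(c): forbidden (parity, ΔL, ΔJ).
(b)–(d): allowed.
(c)–(d): forbidden (ΔL, ΔJ).
Allowed pairs: 2 of 6.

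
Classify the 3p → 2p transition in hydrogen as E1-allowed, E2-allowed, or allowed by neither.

E2

Δl = 1 − 1 = +0; l_i + l_f = 2.
E1 (Δl = ±1): not satisfied.
E2 (Δl = 0,±2, l_i+l_f ≥ 2): satisfied.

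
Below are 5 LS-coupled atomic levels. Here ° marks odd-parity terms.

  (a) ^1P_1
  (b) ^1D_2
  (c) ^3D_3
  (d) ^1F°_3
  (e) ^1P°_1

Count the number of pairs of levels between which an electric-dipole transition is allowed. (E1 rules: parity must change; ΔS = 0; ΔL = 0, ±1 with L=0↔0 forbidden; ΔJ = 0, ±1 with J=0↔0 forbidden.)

3

(a)–(b): forbidden (parity).
(a)–(c): forbidden (parity, ΔS, ΔJ).
(a)–(d): forbidden (ΔL, ΔJ).
(a)–(e): allowed.
(b)–(c): forbidden (parity, ΔS).
(b)–(d): allowed.
(b)–(e): allowed.
(c)–(d): forbidden (ΔS).
(c)–(e): forbidden (ΔS, ΔJ).
(d)–(e): forbidden (parity, ΔL, ΔJ).
Allowed pairs: 3 of 10.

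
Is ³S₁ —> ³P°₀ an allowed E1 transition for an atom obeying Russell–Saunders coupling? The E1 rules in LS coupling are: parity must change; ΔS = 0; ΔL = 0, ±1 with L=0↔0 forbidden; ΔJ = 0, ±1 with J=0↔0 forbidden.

Initial level: S=1, L=0, J=1, parity even. Final level: S=1, L=1, J=0, parity odd.
Parity must change: even → odd — satisfied.
ΔS = 0: S: 1 → 1 — satisfied.
ΔL = 0, ±1 (not L=0↔0): L: 0 → 1, ΔL = +1 — satisfied.
ΔJ = 0, ±1 (not J=0↔0): J: 1 → 0, ΔJ = -1 — satisfied.
All four E1 rules are satisfied.

allowed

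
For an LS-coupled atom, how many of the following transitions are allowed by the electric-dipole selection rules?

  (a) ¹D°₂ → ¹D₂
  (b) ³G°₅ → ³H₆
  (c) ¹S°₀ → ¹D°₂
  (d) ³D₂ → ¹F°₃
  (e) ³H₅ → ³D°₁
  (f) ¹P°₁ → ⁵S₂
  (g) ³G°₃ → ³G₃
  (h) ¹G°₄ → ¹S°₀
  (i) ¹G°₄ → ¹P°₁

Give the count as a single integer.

3

(a) allowed
(b) allowed
(c) forbidden (parity, ΔL, ΔJ fail)
(d) forbidden (ΔS fails)
(e) forbidden (ΔL, ΔJ fail)
(f) forbidden (ΔS fails)
(g) allowed
(h) forbidden (parity, ΔL, ΔJ fail)
(i) forbidden (parity, ΔL, ΔJ fail)
Total allowed: 3 of 9.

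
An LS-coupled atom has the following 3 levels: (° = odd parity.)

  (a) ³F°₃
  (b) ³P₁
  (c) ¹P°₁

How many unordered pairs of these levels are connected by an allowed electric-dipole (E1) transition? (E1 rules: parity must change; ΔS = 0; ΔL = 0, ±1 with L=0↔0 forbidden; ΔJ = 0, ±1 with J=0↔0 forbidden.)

0

(a)–(b): forbidden (ΔL, ΔJ).
(a)–(c): forbidden (parity, ΔS, ΔL, ΔJ).
(b)–(c): forbidden (ΔS).
Allowed pairs: 0 of 3.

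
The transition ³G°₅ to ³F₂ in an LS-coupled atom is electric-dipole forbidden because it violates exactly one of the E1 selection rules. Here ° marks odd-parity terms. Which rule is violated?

Parity must change: odd → even — passes.
ΔS = 0: S: 1 → 1 — passes.
ΔL = 0, ±1 (not L=0↔0): L: 4 → 3, ΔL = -1 — passes.
ΔJ = 0, ±1 (not J=0↔0): J: 5 → 2, ΔJ = -3 — fails.

the ΔJ = 0, ±1 rule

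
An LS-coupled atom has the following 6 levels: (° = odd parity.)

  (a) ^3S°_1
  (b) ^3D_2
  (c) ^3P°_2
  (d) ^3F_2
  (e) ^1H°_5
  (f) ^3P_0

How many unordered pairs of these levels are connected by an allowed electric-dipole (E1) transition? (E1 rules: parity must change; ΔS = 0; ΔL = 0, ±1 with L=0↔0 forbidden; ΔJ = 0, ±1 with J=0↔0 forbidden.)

2

(a)–(b): forbidden (ΔL).
(a)–(c): forbidden (parity).
(a)–(d): forbidden (ΔL).
(a)–(e): forbidden (parity, ΔS, ΔL, ΔJ).
(a)–(f): allowed.
(b)–(c): allowed.
(b)–(d): forbidden (parity).
(b)–(e): forbidden (ΔS, ΔL, ΔJ).
(b)–(f): forbidden (parity, ΔJ).
(c)–(d): forbidden (ΔL).
(c)–(e): forbidden (parity, ΔS, ΔL, ΔJ).
(c)–(f): forbidden (ΔJ).
(d)–(e): forbidden (ΔS, ΔL, ΔJ).
(d)–(f): forbidden (parity, ΔL, ΔJ).
(e)–(f): forbidden (ΔS, ΔL, ΔJ).
Allowed pairs: 2 of 15.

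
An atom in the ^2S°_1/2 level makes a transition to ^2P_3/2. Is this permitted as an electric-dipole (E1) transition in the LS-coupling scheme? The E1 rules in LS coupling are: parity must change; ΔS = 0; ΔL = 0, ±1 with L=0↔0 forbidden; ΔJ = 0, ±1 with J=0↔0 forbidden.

Reading off the term symbols: S 1/2→1/2, L 0→1, J 1/2→3/2, parity odd→even.
Parity must change: odd → even — satisfied.
ΔS = 0: S: 1/2 → 1/2 — satisfied.
ΔL = 0, ±1 (not L=0↔0): L: 0 → 1, ΔL = +1 — satisfied.
ΔJ = 0, ±1 (not J=0↔0): J: 1/2 → 3/2, ΔJ = +1 — satisfied.
All four E1 rules are satisfied.

allowed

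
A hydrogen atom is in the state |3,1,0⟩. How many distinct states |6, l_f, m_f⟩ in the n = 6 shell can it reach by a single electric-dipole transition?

4

E1 requires Δl = ±1, so l_f ∈ {0, 2}; with 0 ≤ l_f ≤ n_f−1 = 5, the allowed l_f values are {0, 2}.
For l_f = 0: m_f ∈ {m_i−1, m_i, m_i+1} ∩ [−0, 0] = {0} → 1 state.
For l_f = 2: m_f ∈ {m_i−1, m_i, m_i+1} ∩ [−2, 2] = {-1, 0, 1} → 3 states.
Total: 4.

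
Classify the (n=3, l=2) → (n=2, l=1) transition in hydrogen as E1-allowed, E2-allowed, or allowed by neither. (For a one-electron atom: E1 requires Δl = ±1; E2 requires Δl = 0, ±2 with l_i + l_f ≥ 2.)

Δl = 1 − 2 = -1; l_i + l_f = 3.
E1 (Δl = ±1): satisfied.
E2 (Δl = 0,±2, l_i+l_f ≥ 2): not satisfied.

E1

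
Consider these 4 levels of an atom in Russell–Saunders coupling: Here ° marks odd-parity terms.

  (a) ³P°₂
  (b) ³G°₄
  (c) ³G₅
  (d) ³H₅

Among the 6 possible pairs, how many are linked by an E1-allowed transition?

(a)–(b): forbidden (parity, ΔL, ΔJ).
(a)–(c): forbidden (ΔL, ΔJ).
(a)–(d): forbidden (ΔL, ΔJ).
(b)–(c): allowed.
(b)–(d): allowed.
(c)–(d): forbidden (parity).
Allowed pairs: 2 of 6.

2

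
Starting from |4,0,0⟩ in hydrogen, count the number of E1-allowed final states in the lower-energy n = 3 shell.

3

E1 requires Δl = ±1, so l_f ∈ {-1, 1}; with 0 ≤ l_f ≤ n_f−1 = 2, the allowed l_f values are {1}.
For l_f = 1: m_f ∈ {m_i−1, m_i, m_i+1} ∩ [−1, 1] = {-1, 0, 1} → 3 states.
Total: 3.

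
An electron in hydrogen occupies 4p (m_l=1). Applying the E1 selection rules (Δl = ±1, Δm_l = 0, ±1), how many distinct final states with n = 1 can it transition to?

1

E1 requires Δl = ±1, so l_f ∈ {0, 2}; with 0 ≤ l_f ≤ n_f−1 = 0, the allowed l_f values are {0}.
For l_f = 0: m_f ∈ {m_i−1, m_i, m_i+1} ∩ [−0, 0] = {0} → 1 state.
Total: 1.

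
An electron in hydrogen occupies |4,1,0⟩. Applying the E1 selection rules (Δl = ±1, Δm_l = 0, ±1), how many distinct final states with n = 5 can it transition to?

4

E1 requires Δl = ±1, so l_f ∈ {0, 2}; with 0 ≤ l_f ≤ n_f−1 = 4, the allowed l_f values are {0, 2}.
For l_f = 0: m_f ∈ {m_i−1, m_i, m_i+1} ∩ [−0, 0] = {0} → 1 state.
For l_f = 2: m_f ∈ {m_i−1, m_i, m_i+1} ∩ [−2, 2] = {-1, 0, 1} → 3 states.
Total: 4.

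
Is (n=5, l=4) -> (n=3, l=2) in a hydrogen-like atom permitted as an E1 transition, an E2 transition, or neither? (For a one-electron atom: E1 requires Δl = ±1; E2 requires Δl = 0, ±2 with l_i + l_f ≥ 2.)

E2

Δl = 2 − 4 = -2; l_i + l_f = 6.
E1 (Δl = ±1): not satisfied.
E2 (Δl = 0,±2, l_i+l_f ≥ 2): satisfied.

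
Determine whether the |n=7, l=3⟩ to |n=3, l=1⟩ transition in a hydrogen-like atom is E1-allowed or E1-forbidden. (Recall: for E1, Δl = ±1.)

forbidden

Δl = 1 − 3 = -2; the E1 rule Δl = ±1 is fails.
The transition is electric-dipole forbidden.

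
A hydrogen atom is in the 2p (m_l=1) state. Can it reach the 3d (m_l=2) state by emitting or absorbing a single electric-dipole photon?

l: 1 → 2 (Δl = +1). Δl = ±1 ✓.
Δm_l = 2 − (1) = +1. E1 requires Δm_l = 0, ±1: ✓.
All E1 selection rules are satisfied.

allowed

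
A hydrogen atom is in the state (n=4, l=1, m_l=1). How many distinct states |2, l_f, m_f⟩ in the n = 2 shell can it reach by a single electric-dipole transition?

E1 requires Δl = ±1, so l_f ∈ {0, 2}; with 0 ≤ l_f ≤ n_f−1 = 1, the allowed l_f values are {0}.
For l_f = 0: m_f ∈ {m_i−1, m_i, m_i+1} ∩ [−0, 0] = {0} → 1 state.
Total: 1.

1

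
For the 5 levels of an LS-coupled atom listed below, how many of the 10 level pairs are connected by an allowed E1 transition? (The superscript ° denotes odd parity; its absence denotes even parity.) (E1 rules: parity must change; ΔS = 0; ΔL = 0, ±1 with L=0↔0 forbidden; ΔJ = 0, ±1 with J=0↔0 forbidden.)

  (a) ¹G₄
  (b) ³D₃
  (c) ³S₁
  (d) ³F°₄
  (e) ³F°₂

2

(a)–(b): forbidden (parity, ΔS, ΔL).
(a)–(c): forbidden (parity, ΔS, ΔL, ΔJ).
(a)–(d): forbidden (ΔS).
(a)–(e): forbidden (ΔS, ΔJ).
(b)–(c): forbidden (parity, ΔL, ΔJ).
(b)–(d): allowed.
(b)–(e): allowed.
(c)–(d): forbidden (ΔL, ΔJ).
(c)–(e): forbidden (ΔL).
(d)–(e): forbidden (parity, ΔJ).
Allowed pairs: 2 of 10.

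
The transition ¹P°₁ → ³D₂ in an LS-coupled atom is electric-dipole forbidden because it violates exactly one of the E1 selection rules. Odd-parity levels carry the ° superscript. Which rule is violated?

the ΔS = 0 rule

Initial level: S=0, L=1, J=1, parity odd. Final level: S=1, L=2, J=2, parity even.
Parity must change: odd → even — ✓.
ΔS = 0: S: 0 → 1 — ✗.
ΔJ = 0, ±1 (not J=0↔0): J: 1 → 2, ΔJ = +1 — ✓.
ΔL = 0, ±1 (not L=0↔0): L: 1 → 2, ΔL = +1 — ✓.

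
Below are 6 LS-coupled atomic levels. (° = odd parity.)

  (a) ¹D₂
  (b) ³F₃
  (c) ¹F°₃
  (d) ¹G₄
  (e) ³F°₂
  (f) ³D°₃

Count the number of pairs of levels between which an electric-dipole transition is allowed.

(a)–(b): forbidden (parity, ΔS).
(a)–(c): allowed.
(a)–(d): forbidden (parity, ΔL, ΔJ).
(a)–(e): forbidden (ΔS).
(a)–(f): forbidden (ΔS).
(b)–(c): forbidden (ΔS).
(b)–(d): forbidden (parity, ΔS).
(b)–(e): allowed.
(b)–(f): allowed.
(c)–(d): allowed.
(c)–(e): forbidden (parity, ΔS).
(c)–(f): forbidden (parity, ΔS).
(d)–(e): forbidden (ΔS, ΔJ).
(d)–(f): forbidden (ΔS, ΔL).
(e)–(f): forbidden (parity).
Allowed pairs: 4 of 15.

4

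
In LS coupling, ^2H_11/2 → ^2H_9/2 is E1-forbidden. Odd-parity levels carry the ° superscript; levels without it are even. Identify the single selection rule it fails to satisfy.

ΔS = 0: S: 1/2 → 1/2 — passes.
ΔL = 0, ±1 (not L=0↔0): L: 5 → 5, ΔL = +0 — passes.
ΔJ = 0, ±1 (not J=0↔0): J: 11/2 → 9/2, ΔJ = -1 — passes.
Parity must change: even → even — fails.

parity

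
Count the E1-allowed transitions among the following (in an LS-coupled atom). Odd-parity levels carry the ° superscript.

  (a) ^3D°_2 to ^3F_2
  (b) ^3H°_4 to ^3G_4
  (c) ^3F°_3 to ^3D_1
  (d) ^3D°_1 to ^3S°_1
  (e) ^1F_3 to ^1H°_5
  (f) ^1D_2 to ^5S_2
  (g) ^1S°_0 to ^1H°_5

(a) allowed
(b) allowed
(c) forbidden (ΔJ fails)
(d) forbidden (parity, ΔL fail)
(e) forbidden (ΔL, ΔJ fail)
(f) forbidden (parity, ΔS, ΔL fail)
(g) forbidden (parity, ΔL, ΔJ fail)
Total allowed: 2 of 7.

2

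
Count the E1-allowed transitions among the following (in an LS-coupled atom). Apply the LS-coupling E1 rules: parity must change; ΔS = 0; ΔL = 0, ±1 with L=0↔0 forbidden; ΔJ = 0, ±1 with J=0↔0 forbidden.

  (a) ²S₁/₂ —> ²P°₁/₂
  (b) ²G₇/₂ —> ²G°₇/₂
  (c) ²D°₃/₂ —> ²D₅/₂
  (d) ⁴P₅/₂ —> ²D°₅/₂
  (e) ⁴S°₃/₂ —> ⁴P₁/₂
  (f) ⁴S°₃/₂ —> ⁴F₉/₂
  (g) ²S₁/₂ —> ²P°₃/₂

5

(a) allowed
(b) allowed
(c) allowed
(d) forbidden (ΔS fails)
(e) allowed
(f) forbidden (ΔL, ΔJ fail)
(g) allowed
Total allowed: 5 of 7.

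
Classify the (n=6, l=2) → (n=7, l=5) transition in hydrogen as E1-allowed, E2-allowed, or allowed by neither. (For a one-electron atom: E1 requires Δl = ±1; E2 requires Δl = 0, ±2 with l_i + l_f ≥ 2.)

Δl = 5 − 2 = +3; l_i + l_f = 7.
E1 (Δl = ±1): not satisfied.
E2 (Δl = 0,±2, l_i+l_f ≥ 2): not satisfied.

neither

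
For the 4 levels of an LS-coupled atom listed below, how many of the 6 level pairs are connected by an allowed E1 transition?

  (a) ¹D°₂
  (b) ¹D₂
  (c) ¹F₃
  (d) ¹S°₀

2

(a)–(b): allowed.
(a)–(c): allowed.
(a)–(d): forbidden (parity, ΔL, ΔJ).
(b)–(c): forbidden (parity).
(b)–(d): forbidden (ΔL, ΔJ).
(c)–(d): forbidden (ΔL, ΔJ).
Allowed pairs: 2 of 6.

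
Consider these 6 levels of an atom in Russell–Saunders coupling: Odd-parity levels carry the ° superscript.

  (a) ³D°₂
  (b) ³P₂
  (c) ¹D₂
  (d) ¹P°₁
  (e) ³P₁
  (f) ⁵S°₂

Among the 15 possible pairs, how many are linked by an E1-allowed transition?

(a)–(b): allowed.
(a)–(c): forbidden (ΔS).
(a)–(d): forbidden (parity, ΔS).
(a)–(e): allowed.
(a)–(f): forbidden (parity, ΔS, ΔL).
(b)–(c): forbidden (parity, ΔS).
(b)–(d): forbidden (ΔS).
(b)–(e): forbidden (parity).
(b)–(f): forbidden (ΔS).
(c)–(d): allowed.
(c)–(e): forbidden (parity, ΔS).
(c)–(f): forbidden (ΔS, ΔL).
(d)–(e): forbidden (ΔS).
(d)–(f): forbidden (parity, ΔS).
(e)–(f): forbidden (ΔS).
Allowed pairs: 3 of 15.

3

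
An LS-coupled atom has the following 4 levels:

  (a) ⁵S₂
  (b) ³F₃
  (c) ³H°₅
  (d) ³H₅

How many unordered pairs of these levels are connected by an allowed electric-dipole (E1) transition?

(a)–(b): forbidden (parity, ΔS, ΔL).
(a)–(c): forbidden (ΔS, ΔL, ΔJ).
(a)–(d): forbidden (parity, ΔS, ΔL, ΔJ).
(b)–(c): forbidden (ΔL, ΔJ).
(b)–(d): forbidden (parity, ΔL, ΔJ).
(c)–(d): allowed.
Allowed pairs: 1 of 6.

1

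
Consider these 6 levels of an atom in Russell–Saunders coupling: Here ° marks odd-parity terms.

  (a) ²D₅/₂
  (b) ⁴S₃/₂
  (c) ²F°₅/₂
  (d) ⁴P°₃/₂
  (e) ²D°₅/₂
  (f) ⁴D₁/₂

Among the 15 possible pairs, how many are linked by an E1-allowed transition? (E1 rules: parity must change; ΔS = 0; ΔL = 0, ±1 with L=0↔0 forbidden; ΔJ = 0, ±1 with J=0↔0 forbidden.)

4

(a)–(b): forbidden (parity, ΔS, ΔL).
(a)–(c): allowed.
(a)–(d): forbidden (ΔS).
(a)–(e): allowed.
(a)–(f): forbidden (parity, ΔS, ΔJ).
(b)–(c): forbidden (ΔS, ΔL).
(b)–(d): allowed.
(b)–(e): forbidden (ΔS, ΔL).
(b)–(f): forbidden (parity, ΔL).
(c)–(d): forbidden (parity, ΔS, ΔL).
(c)–(e): forbidden (parity).
(c)–(f): forbidden (ΔS, ΔJ).
(d)–(e): forbidden (parity, ΔS).
(d)–(f): allowed.
(e)–(f): forbidden (ΔS, ΔJ).
Allowed pairs: 4 of 15.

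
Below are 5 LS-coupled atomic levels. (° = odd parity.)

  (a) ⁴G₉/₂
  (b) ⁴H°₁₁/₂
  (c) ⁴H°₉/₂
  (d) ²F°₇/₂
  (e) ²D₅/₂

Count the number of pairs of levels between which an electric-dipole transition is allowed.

3

(a)–(b): allowed.
(a)–(c): allowed.
(a)–(d): forbidden (ΔS).
(a)–(e): forbidden (parity, ΔS, ΔL, ΔJ).
(b)–(c): forbidden (parity).
(b)–(d): forbidden (parity, ΔS, ΔL, ΔJ).
(b)–(e): forbidden (ΔS, ΔL, ΔJ).
(c)–(d): forbidden (parity, ΔS, ΔL).
(c)–(e): forbidden (ΔS, ΔL, ΔJ).
(d)–(e): allowed.
Allowed pairs: 3 of 10.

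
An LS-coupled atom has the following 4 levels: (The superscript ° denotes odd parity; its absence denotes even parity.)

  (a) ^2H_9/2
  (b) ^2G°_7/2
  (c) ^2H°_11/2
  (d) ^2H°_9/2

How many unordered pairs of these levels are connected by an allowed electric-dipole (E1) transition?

3

(a)–(b): allowed.
(a)–(c): allowed.
(a)–(d): allowed.
(b)–(c): forbidden (parity, ΔJ).
(b)–(d): forbidden (parity).
(c)–(d): forbidden (parity).
Allowed pairs: 3 of 6.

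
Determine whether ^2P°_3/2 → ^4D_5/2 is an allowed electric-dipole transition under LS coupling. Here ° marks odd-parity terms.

forbidden

Initial level: S=1/2, L=1, J=3/2, parity odd. Final level: S=3/2, L=2, J=5/2, parity even.
ΔL = 0, ±1 (not L=0↔0): L: 1 → 2, ΔL = +1 — ✓.
Parity must change: odd → even — ✓.
ΔS = 0: S: 1/2 → 3/2 — ✗.
ΔJ = 0, ±1 (not J=0↔0): J: 3/2 → 5/2, ΔJ = +1 — ✓.
Rule(s) violated: ΔS.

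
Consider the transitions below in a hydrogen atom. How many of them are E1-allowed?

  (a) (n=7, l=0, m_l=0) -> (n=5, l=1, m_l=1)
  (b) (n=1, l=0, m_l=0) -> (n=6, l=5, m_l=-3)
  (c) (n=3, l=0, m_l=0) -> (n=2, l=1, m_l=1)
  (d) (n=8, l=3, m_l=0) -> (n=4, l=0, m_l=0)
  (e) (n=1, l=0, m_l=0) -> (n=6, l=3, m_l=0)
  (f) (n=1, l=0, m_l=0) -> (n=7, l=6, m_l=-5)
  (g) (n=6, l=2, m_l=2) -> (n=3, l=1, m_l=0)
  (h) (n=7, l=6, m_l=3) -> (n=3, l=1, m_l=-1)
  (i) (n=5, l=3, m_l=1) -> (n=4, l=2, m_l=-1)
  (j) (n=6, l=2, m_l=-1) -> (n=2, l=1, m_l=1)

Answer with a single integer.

(a) allowed
(b) forbidden — Δl = +5 (E1 requires Δl = ±1); Δm_l = -3 (E1 requires Δm_l = 0, ±1)
(c) allowed
(d) forbidden — Δl = -3 (E1 requires Δl = ±1)
(e) forbidden — Δl = +3 (E1 requires Δl = ±1)
(f) forbidden — Δl = +6 (E1 requires Δl = ±1); Δm_l = -5 (E1 requires Δm_l = 0, ±1)
(g) forbidden — Δm_l = -2 (E1 requires Δm_l = 0, ±1)
(h) forbidden — Δl = -5 (E1 requires Δl = ±1); Δm_l = -4 (E1 requires Δm_l = 0, ±1)
(i) forbidden — Δm_l = -2 (E1 requires Δm_l = 0, ±1)
(j) forbidden — Δm_l = +2 (E1 requires Δm_l = 0, ±1)
Total allowed: 2 of 10.

2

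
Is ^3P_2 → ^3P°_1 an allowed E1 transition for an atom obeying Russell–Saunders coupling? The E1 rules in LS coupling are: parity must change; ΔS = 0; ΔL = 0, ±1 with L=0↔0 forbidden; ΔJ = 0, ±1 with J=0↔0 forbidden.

Reading off the term symbols: S 1→1, L 1→1, J 2→1, parity even→odd.
Parity must change: even → odd — satisfied.
ΔJ = 0, ±1 (not J=0↔0): J: 2 → 1, ΔJ = -1 — satisfied.
ΔL = 0, ±1 (not L=0↔0): L: 1 → 1, ΔL = +0 — satisfied.
ΔS = 0: S: 1 → 1 — satisfied.
All four E1 rules are satisfied.

allowed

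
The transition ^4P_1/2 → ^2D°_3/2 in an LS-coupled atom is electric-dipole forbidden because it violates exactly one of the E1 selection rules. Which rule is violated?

the ΔS = 0 rule

Initial level: S=3/2, L=1, J=1/2, parity even. Final level: S=1/2, L=2, J=3/2, parity odd.
Parity must change: even → odd — satisfied.
ΔS = 0: S: 3/2 → 1/2 — violated.
ΔL = 0, ±1 (not L=0↔0): L: 1 → 2, ΔL = +1 — satisfied.
ΔJ = 0, ±1 (not J=0↔0): J: 1/2 → 3/2, ΔJ = +1 — satisfied.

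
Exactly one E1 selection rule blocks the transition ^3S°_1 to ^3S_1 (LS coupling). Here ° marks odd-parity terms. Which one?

the L=0 ↔ L=0 exclusion

Reading off the term symbols: S 1→1, L 0→0, J 1→1, parity odd→even.
Parity must change: odd → even — satisfied.
ΔS = 0: S: 1 → 1 — satisfied.
ΔL = 0, ±1 (not L=0↔0): L: 0 → 0, ΔL = +0 — violated.
ΔJ = 0, ±1 (not J=0↔0): J: 1 → 1, ΔJ = +0 — satisfied.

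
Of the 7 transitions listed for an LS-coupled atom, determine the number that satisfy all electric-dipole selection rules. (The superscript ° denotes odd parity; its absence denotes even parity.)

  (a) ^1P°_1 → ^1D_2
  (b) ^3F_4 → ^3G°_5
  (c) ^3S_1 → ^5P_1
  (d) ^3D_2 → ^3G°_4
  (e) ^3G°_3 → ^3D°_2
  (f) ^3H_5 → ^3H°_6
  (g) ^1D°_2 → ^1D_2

4

(a) allowed
(b) allowed
(c) forbidden (parity, ΔS fail)
(d) forbidden (ΔL, ΔJ fail)
(e) forbidden (parity, ΔL fail)
(f) allowed
(g) allowed
Total allowed: 4 of 7.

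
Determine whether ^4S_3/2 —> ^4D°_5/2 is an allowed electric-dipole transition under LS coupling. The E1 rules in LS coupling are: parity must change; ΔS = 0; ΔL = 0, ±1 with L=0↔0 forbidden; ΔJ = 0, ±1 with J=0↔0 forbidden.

Initial level: S=3/2, L=0, J=3/2, parity even. Final level: S=3/2, L=2, J=5/2, parity odd.
ΔS = 0: S: 3/2 → 3/2 — passes.
ΔJ = 0, ±1 (not J=0↔0): J: 3/2 → 5/2, ΔJ = +1 — passes.
ΔL = 0, ±1 (not L=0↔0): L: 0 → 2, ΔL = +2 — fails.
Parity must change: even → odd — passes.
Rule(s) violated: ΔL.

forbidden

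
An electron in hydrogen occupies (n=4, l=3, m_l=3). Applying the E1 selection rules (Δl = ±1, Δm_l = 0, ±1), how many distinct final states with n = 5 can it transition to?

4

E1 requires Δl = ±1, so l_f ∈ {2, 4}; with 0 ≤ l_f ≤ n_f−1 = 4, the allowed l_f values are {2, 4}.
For l_f = 2: m_f ∈ {m_i−1, m_i, m_i+1} ∩ [−2, 2] = {2} → 1 state.
For l_f = 4: m_f ∈ {m_i−1, m_i, m_i+1} ∩ [−4, 4] = {2, 3, 4} → 3 states.
Total: 4.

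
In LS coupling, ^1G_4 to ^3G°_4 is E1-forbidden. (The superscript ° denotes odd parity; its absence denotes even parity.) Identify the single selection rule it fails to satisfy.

the ΔS = 0 rule

Initial level: S=0, L=4, J=4, parity even. Final level: S=1, L=4, J=4, parity odd.
Parity must change: even → odd — ✓.
ΔS = 0: S: 0 → 1 — ✗.
ΔL = 0, ±1 (not L=0↔0): L: 4 → 4, ΔL = +0 — ✓.
ΔJ = 0, ±1 (not J=0↔0): J: 4 → 4, ΔJ = +0 — ✓.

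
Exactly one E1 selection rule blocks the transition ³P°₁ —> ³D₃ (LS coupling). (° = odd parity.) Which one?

the ΔJ = 0, ±1 rule

Initial level: S=1, L=1, J=1, parity odd. Final level: S=1, L=2, J=3, parity even.
Parity must change: odd → even — passes.
ΔS = 0: S: 1 → 1 — passes.
ΔL = 0, ±1 (not L=0↔0): L: 1 → 2, ΔL = +1 — passes.
ΔJ = 0, ±1 (not J=0↔0): J: 1 → 3, ΔJ = +2 — fails.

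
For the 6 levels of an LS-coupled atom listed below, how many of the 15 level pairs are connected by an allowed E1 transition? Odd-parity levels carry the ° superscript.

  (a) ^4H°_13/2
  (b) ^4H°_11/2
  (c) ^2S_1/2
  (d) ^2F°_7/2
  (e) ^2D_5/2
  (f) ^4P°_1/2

(a)–(b): forbidden (parity).
(a)–(c): forbidden (ΔS, ΔL, ΔJ).
(a)–(d): forbidden (parity, ΔS, ΔL, ΔJ).
(a)–(e): forbidden (ΔS, ΔL, ΔJ).
(a)–(f): forbidden (parity, ΔL, ΔJ).
(b)–(c): forbidden (ΔS, ΔL, ΔJ).
(b)–(d): forbidden (parity, ΔS, ΔL, ΔJ).
(b)–(e): forbidden (ΔS, ΔL, ΔJ).
(b)–(f): forbidden (parity, ΔL, ΔJ).
(c)–(d): forbidden (ΔL, ΔJ).
(c)–(e): forbidden (parity, ΔL, ΔJ).
(c)–(f): forbidden (ΔS).
(d)–(e): allowed.
(d)–(f): forbidden (parity, ΔS, ΔL, ΔJ).
(e)–(f): forbidden (ΔS, ΔJ).
Allowed pairs: 1 of 15.

1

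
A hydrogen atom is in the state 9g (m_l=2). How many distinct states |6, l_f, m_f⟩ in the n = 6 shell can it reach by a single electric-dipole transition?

6

E1 requires Δl = ±1, so l_f ∈ {3, 5}; with 0 ≤ l_f ≤ n_f−1 = 5, the allowed l_f values are {3, 5}.
For l_f = 3: m_f ∈ {m_i−1, m_i, m_i+1} ∩ [−3, 3] = {1, 2, 3} → 3 states.
For l_f = 5: m_f ∈ {m_i−1, m_i, m_i+1} ∩ [−5, 5] = {1, 2, 3} → 3 states.
Total: 6.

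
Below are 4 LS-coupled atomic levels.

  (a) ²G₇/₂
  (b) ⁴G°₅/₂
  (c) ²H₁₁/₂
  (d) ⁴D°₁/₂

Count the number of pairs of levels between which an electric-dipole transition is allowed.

(a)–(b): forbidden (ΔS).
(a)–(c): forbidden (parity, ΔJ).
(a)–(d): forbidden (ΔS, ΔL, ΔJ).
(b)–(c): forbidden (ΔS, ΔJ).
(b)–(d): forbidden (parity, ΔL, ΔJ).
(c)–(d): forbidden (ΔS, ΔL, ΔJ).
Allowed pairs: 0 of 6.

0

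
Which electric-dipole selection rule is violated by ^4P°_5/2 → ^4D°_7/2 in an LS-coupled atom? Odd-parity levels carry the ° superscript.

parity

Reading off the term symbols: S 3/2→3/2, L 1→2, J 5/2→7/2, parity odd→odd.
Parity must change: odd → odd — fails.
ΔS = 0: S: 3/2 → 3/2 — passes.
ΔL = 0, ±1 (not L=0↔0): L: 1 → 2, ΔL = +1 — passes.
ΔJ = 0, ±1 (not J=0↔0): J: 5/2 → 7/2, ΔJ = +1 — passes.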